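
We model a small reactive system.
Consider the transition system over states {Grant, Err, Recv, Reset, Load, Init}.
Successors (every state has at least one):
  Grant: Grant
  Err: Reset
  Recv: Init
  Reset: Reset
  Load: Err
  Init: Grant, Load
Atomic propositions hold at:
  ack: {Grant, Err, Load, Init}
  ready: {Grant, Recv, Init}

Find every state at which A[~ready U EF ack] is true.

Sat(~ready) = {Err, Reset, Load}
EF ack: least fixpoint, start Z0 = {Grant, Err, Load, Init}, add states with some successor in Z. Z1 = {Grant, Err, Recv, Load, Init}; fixed.
Sat(EF ack) = {Grant, Err, Recv, Load, Init}
A[~ready U EF ack]: least fixpoint, start Z0 = Sat(EF ack) = {Grant, Err, Recv, Load, Init}, add states in Sat(~ready) with every successor in Z. Already a fixed point.
Sat(A[~ready U EF ack]) = {Grant, Err, Recv, Load, Init}

{Grant, Err, Recv, Load, Init}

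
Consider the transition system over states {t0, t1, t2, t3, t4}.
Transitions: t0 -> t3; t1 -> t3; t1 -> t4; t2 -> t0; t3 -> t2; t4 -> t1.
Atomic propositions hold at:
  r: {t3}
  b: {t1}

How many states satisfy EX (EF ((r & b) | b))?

2

Sat(r & b) = ∅
Sat((r & b) | b) = {t1}
EF ((r & b) | b): least fixpoint, start Z0 = {t1}, add states with some successor in Z. Z1 = {t1, t4}; fixed.
Sat(EF ((r & b) | b)) = {t1, t4}
Sat(EX (EF ((r & b) | b))) = {s : some successor in {t1, t4}} = {t1, t4}
|Sat(EX (EF ((r & b) | b)))| = |{t1, t4}| = 2.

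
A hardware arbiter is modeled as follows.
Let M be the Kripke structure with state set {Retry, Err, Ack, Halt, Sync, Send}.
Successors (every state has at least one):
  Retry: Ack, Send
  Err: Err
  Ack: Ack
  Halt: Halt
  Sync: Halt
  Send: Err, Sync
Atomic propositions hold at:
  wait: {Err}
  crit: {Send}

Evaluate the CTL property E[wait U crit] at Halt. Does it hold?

No

E[wait U crit]: least fixpoint, start Z0 = Sat(crit) = {Send}, add states in Sat(wait) with some successor in Z. Already a fixed point.
Sat(E[wait U crit]) = {Send}
Halt ∉ Sat(E[wait U crit]) = {Send}, so the formula does not hold at Halt.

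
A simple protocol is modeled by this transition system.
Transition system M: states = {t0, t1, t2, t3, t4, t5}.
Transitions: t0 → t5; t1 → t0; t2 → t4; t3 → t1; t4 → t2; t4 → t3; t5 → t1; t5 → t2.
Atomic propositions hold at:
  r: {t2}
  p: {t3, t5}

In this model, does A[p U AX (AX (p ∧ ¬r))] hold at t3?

Yes

Sat(¬r) = {t0, t1, t3, t4, t5}
Sat(p ∧ ¬r) = {t3, t5}
Sat(AX (p ∧ ¬r)) = {s : every successor in {t3, t5}} = {t0}
Sat(AX (AX (p ∧ ¬r))) = {s : every successor in {t0}} = {t1}
A[p U AX (AX (p ∧ ¬r))]: least fixpoint, start Z0 = Sat(AX (AX (p ∧ ¬r))) = {t1}, add states in Sat(p) with every successor in Z. Z1 = {t1, t3}; fixed.
Sat(A[p U AX (AX (p ∧ ¬r))]) = {t1, t3}
t3 ∈ Sat(A[p U AX (AX (p ∧ ¬r))]) = {t1, t3}, so the formula holds at t3.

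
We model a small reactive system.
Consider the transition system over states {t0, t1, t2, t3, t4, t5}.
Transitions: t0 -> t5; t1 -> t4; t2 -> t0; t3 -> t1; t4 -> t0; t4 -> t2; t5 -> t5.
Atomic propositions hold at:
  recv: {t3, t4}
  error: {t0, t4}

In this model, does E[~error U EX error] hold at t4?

Yes

Sat(~error) = {t1, t2, t3, t5}
Sat(EX error) = {s : some successor in {t0, t4}} = {t1, t2, t4}
E[~error U EX error]: least fixpoint, start Z0 = Sat(EX error) = {t1, t2, t4}, add states in Sat(~error) with some successor in Z. Z1 = {t1, t2, t3, t4}; fixed.
Sat(E[~error U EX error]) = {t1, t2, t3, t4}
t4 ∈ Sat(E[~error U EX error]) = {t1, t2, t3, t4}, so the formula holds at t4.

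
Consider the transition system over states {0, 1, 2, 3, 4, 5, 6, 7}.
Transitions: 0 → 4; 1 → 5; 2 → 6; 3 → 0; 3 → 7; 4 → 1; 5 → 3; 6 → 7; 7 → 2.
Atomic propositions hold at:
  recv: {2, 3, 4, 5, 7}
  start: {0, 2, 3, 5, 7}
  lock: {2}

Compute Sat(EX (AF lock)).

{2, 3, 6, 7}

AF lock: least fixpoint, start Z0 = {2}, add states with every successor in Z. Z1 = {2, 7}; Z2 = {2, 6, 7}; fixed.
Sat(AF lock) = {2, 6, 7}
Sat(EX (AF lock)) = {s : some successor in {2, 6, 7}} = {2, 3, 6, 7}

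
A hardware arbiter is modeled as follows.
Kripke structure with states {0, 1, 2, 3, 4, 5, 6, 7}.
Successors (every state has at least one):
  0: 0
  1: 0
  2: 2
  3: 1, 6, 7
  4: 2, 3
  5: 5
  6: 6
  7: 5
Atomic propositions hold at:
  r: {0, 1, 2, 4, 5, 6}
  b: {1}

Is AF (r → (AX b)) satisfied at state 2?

No

Sat(AX b) = {s : every successor in {1}} = ∅
Sat(r → (AX b)) = {3, 7}
AF (r → (AX b)): least fixpoint, start Z0 = {3, 7}, add states with every successor in Z. Already a fixed point.
Sat(AF (r → (AX b))) = {3, 7}
2 ∉ Sat(AF (r → (AX b))) = {3, 7}, so the formula does not hold at 2.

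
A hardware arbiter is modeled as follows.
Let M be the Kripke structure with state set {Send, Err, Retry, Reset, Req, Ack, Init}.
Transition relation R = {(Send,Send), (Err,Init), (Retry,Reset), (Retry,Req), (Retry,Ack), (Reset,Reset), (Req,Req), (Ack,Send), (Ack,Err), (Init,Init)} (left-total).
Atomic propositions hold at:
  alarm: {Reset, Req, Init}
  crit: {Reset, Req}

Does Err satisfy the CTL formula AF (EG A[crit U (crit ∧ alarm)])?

No

Sat(crit ∧ alarm) = {Reset, Req}
A[crit U (crit ∧ alarm)]: least fixpoint, start Z0 = Sat((crit ∧ alarm)) = {Reset, Req}, add states in Sat(crit) with every successor in Z. Already a fixed point.
Sat(A[crit U (crit ∧ alarm)]) = {Reset, Req}
EG A[crit U (crit ∧ alarm)]: greatest fixpoint, start Z0 = {Reset, Req}, keep only states in Sat with some successor in Z. Already a fixed point.
Sat(EG A[crit U (crit ∧ alarm)]) = {Reset, Req}
AF (EG A[crit U (crit ∧ alarm)]): least fixpoint, start Z0 = {Reset, Req}, add states with every successor in Z. Already a fixed point.
Sat(AF (EG A[crit U (crit ∧ alarm)])) = {Reset, Req}
Err ∉ Sat(AF (EG A[crit U (crit ∧ alarm)])) = {Reset, Req}, so the formula does not hold at Err.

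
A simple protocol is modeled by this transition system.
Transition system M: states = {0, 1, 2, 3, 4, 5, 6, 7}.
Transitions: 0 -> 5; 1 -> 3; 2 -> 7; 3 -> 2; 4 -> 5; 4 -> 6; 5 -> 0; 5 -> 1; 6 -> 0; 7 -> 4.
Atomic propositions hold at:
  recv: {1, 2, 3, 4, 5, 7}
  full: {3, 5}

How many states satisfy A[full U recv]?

6

A[full U recv]: least fixpoint, start Z0 = Sat(recv) = {1, 2, 3, 4, 5, 7}, add states in Sat(full) with every successor in Z. Already a fixed point.
Sat(A[full U recv]) = {1, 2, 3, 4, 5, 7}
|Sat(A[full U recv])| = |{1, 2, 3, 4, 5, 7}| = 6.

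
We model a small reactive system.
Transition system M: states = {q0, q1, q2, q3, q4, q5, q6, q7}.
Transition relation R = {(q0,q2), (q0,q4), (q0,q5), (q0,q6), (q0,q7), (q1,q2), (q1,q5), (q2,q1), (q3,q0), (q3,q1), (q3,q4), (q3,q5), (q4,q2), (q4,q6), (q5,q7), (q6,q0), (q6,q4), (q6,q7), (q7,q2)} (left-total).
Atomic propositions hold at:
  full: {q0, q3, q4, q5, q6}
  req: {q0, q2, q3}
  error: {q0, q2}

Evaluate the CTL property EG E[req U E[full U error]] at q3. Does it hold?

Yes

E[full U error]: least fixpoint, start Z0 = Sat(error) = {q0, q2}, add states in Sat(full) with some successor in Z. Z1 = {q0, q2, q3, q4, q6}; fixed.
Sat(E[full U error]) = {q0, q2, q3, q4, q6}
E[req U E[full U error]]: least fixpoint, start Z0 = Sat(E[full U error]) = {q0, q2, q3, q4, q6}, add states in Sat(req) with some successor in Z. Already a fixed point.
Sat(E[req U E[full U error]]) = {q0, q2, q3, q4, q6}
EG E[req U E[full U error]]: greatest fixpoint, start Z0 = {q0, q2, q3, q4, q6}, keep only states in Sat with some successor in Z. Z1 = {q0, q3, q4, q6}; fixed.
Sat(EG E[req U E[full U error]]) = {q0, q3, q4, q6}
q3 ∈ Sat(EG E[req U E[full U error]]) = {q0, q3, q4, q6}, so the formula holds at q3.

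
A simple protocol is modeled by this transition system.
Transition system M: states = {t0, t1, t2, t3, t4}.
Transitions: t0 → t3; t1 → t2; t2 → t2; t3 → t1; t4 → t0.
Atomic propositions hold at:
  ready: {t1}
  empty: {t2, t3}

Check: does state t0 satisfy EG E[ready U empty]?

No

E[ready U empty]: least fixpoint, start Z0 = Sat(empty) = {t2, t3}, add states in Sat(ready) with some successor in Z. Z1 = {t1, t2, t3}; fixed.
Sat(E[ready U empty]) = {t1, t2, t3}
EG E[ready U empty]: greatest fixpoint, start Z0 = {t1, t2, t3}, keep only states in Sat with some successor in Z. Already a fixed point.
Sat(EG E[ready U empty]) = {t1, t2, t3}
t0 ∉ Sat(EG E[ready U empty]) = {t1, t2, t3}, so the formula does not hold at t0.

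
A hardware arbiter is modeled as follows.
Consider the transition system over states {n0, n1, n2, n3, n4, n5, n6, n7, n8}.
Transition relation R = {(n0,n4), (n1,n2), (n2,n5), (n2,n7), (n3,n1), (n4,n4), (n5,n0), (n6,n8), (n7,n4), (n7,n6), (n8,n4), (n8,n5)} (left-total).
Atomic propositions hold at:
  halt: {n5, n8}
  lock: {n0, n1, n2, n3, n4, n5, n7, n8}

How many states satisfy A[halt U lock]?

8

A[halt U lock]: least fixpoint, start Z0 = Sat(lock) = {n0, n1, n2, n3, n4, n5, n7, n8}, add states in Sat(halt) with every successor in Z. Already a fixed point.
Sat(A[halt U lock]) = {n0, n1, n2, n3, n4, n5, n7, n8}
|Sat(A[halt U lock])| = |{n0, n1, n2, n3, n4, n5, n7, n8}| = 8.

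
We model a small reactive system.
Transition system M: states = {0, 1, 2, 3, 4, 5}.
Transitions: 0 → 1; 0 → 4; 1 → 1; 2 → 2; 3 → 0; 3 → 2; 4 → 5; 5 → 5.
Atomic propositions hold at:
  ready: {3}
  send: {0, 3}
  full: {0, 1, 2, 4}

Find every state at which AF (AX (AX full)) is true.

{1, 2, 3}

Sat(AX full) = {s : every successor in {0, 1, 2, 4}} = {0, 1, 2, 3}
Sat(AX (AX full)) = {s : every successor in {0, 1, 2, 3}} = {1, 2, 3}
AF (AX (AX full)): least fixpoint, start Z0 = {1, 2, 3}, add states with every successor in Z. Already a fixed point.
Sat(AF (AX (AX full))) = {1, 2, 3}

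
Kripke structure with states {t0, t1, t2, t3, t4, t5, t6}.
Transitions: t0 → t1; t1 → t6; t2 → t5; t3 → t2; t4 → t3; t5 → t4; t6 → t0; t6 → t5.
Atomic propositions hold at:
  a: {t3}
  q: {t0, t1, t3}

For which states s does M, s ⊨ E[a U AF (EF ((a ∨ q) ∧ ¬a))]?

{t0, t1, t6}

Sat(a ∨ q) = {t0, t1, t3}
Sat(¬a) = {t0, t1, t2, t4, t5, t6}
Sat((a ∨ q) ∧ ¬a) = {t0, t1}
EF ((a ∨ q) ∧ ¬a): least fixpoint, start Z0 = {t0, t1}, add states with some successor in Z. Z1 = {t0, t1, t6}; fixed.
Sat(EF ((a ∨ q) ∧ ¬a)) = {t0, t1, t6}
AF (EF ((a ∨ q) ∧ ¬a)): least fixpoint, start Z0 = {t0, t1, t6}, add states with every successor in Z. Already a fixed point.
Sat(AF (EF ((a ∨ q) ∧ ¬a))) = {t0, t1, t6}
E[a U AF (EF ((a ∨ q) ∧ ¬a))]: least fixpoint, start Z0 = Sat(AF (EF ((a ∨ q) ∧ ¬a))) = {t0, t1, t6}, add states in Sat(a) with some successor in Z. Already a fixed point.
Sat(E[a U AF (EF ((a ∨ q) ∧ ¬a))]) = {t0, t1, t6}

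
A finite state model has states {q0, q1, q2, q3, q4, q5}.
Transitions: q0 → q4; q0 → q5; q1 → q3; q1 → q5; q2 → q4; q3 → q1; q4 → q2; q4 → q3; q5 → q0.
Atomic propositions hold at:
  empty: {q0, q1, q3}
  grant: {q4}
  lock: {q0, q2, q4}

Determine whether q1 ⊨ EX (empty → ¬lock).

Yes

Sat(¬lock) = {q1, q3, q5}
Sat(empty → ¬lock) = {q1, q2, q3, q4, q5}
Sat(EX (empty → ¬lock)) = {s : some successor in {q1, q2, q3, q4, q5}} = {q0, q1, q2, q3, q4}
q1 ∈ Sat(EX (empty → ¬lock)) = {q0, q1, q2, q3, q4}, so the formula holds at q1.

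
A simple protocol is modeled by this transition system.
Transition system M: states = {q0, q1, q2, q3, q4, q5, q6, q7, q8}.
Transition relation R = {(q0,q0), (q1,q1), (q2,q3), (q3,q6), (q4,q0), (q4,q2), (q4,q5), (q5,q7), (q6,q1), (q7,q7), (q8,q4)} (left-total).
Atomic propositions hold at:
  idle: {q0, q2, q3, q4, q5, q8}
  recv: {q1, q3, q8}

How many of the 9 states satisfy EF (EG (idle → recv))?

Sat(idle → recv) = {q1, q3, q6, q7, q8}
EG (idle → recv): greatest fixpoint, start Z0 = {q1, q3, q6, q7, q8}, keep only states in Sat with some successor in Z. Z1 = {q1, q3, q6, q7}; fixed.
Sat(EG (idle → recv)) = {q1, q3, q6, q7}
EF (EG (idle → recv)): least fixpoint, start Z0 = {q1, q3, q6, q7}, add states with some successor in Z. Z1 = {q1, q2, q3, q5, q6, q7}; Z2 = {q1, q2, q3, q4, q5, q6, q7}; Z3 = {q1, q2, q3, q4, q5, q6, q7, q8}; fixed.
Sat(EF (EG (idle → recv))) = {q1, q2, q3, q4, q5, q6, q7, q8}
|Sat(EF (EG (idle → recv)))| = |{q1, q2, q3, q4, q5, q6, q7, q8}| = 8.

8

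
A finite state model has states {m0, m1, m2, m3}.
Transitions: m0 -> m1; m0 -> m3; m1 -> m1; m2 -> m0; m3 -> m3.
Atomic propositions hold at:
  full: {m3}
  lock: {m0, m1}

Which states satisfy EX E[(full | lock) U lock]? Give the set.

Sat(full | lock) = {m0, m1, m3}
E[(full | lock) U lock]: least fixpoint, start Z0 = Sat(lock) = {m0, m1}, add states in Sat(full | lock) with some successor in Z. Already a fixed point.
Sat(E[(full | lock) U lock]) = {m0, m1}
Sat(EX E[(full | lock) U lock]) = {s : some successor in {m0, m1}} = {m0, m1, m2}

{m0, m1, m2}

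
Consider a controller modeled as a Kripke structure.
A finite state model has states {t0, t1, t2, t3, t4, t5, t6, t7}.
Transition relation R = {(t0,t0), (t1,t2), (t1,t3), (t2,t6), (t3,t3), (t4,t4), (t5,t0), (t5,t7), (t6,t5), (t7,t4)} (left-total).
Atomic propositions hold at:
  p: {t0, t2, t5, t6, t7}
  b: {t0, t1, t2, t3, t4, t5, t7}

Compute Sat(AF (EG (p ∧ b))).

Sat(p ∧ b) = {t0, t2, t5, t7}
EG (p ∧ b): greatest fixpoint, start Z0 = {t0, t2, t5, t7}, keep only states in Sat with some successor in Z. Z1 = {t0, t5}; fixed.
Sat(EG (p ∧ b)) = {t0, t5}
AF (EG (p ∧ b)): least fixpoint, start Z0 = {t0, t5}, add states with every successor in Z. Z1 = {t0, t5, t6}; Z2 = {t0, t2, t5, t6}; fixed.
Sat(AF (EG (p ∧ b))) = {t0, t2, t5, t6}

{t0, t2, t5, t6}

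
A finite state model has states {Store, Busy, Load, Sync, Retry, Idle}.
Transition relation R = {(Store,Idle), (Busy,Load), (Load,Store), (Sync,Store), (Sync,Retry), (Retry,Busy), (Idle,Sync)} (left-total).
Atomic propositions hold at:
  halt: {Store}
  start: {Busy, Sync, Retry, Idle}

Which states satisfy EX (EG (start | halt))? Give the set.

Sat(start | halt) = {Store, Busy, Sync, Retry, Idle}
EG (start | halt): greatest fixpoint, start Z0 = {Store, Busy, Sync, Retry, Idle}, keep only states in Sat with some successor in Z. Z1 = {Store, Sync, Retry, Idle}; Z2 = {Store, Sync, Idle}; fixed.
Sat(EG (start | halt)) = {Store, Sync, Idle}
Sat(EX (EG (start | halt))) = {s : some successor in {Store, Sync, Idle}} = {Store, Load, Sync, Idle}

{Store, Load, Sync, Idle}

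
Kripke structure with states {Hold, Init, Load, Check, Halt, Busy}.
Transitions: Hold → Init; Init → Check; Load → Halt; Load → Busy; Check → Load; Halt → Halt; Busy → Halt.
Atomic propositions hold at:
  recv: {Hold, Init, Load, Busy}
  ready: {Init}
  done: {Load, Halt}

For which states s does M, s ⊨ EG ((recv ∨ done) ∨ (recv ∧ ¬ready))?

{Load, Halt, Busy}

Sat(recv ∨ done) = {Hold, Init, Load, Halt, Busy}
Sat(¬ready) = {Hold, Load, Check, Halt, Busy}
Sat(recv ∧ ¬ready) = {Hold, Load, Busy}
Sat((recv ∨ done) ∨ (recv ∧ ¬ready)) = {Hold, Init, Load, Halt, Busy}
EG ((recv ∨ done) ∨ (recv ∧ ¬ready)): greatest fixpoint, start Z0 = {Hold, Init, Load, Halt, Busy}, keep only states in Sat with some successor in Z. Z1 = {Hold, Load, Halt, Busy}; Z2 = {Load, Halt, Busy}; fixed.
Sat(EG ((recv ∨ done) ∨ (recv ∧ ¬ready))) = {Load, Halt, Busy}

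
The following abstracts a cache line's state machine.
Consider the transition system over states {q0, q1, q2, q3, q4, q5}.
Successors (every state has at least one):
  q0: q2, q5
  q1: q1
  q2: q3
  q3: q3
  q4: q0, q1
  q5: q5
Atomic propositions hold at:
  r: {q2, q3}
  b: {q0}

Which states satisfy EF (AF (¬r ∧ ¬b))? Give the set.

Sat(¬r) = {q0, q1, q4, q5}
Sat(¬b) = {q1, q2, q3, q4, q5}
Sat(¬r ∧ ¬b) = {q1, q4, q5}
AF (¬r ∧ ¬b): least fixpoint, start Z0 = {q1, q4, q5}, add states with every successor in Z. Already a fixed point.
Sat(AF (¬r ∧ ¬b)) = {q1, q4, q5}
EF (AF (¬r ∧ ¬b)): least fixpoint, start Z0 = {q1, q4, q5}, add states with some successor in Z. Z1 = {q0, q1, q4, q5}; fixed.
Sat(EF (AF (¬r ∧ ¬b))) = {q0, q1, q4, q5}

{q0, q1, q4, q5}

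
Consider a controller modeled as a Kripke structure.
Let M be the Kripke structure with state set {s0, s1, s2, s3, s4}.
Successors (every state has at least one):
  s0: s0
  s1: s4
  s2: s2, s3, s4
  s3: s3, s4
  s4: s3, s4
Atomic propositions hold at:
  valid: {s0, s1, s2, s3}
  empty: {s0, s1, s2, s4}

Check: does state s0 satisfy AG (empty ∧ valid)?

Yes

Sat(empty ∧ valid) = {s0, s1, s2}
AG (empty ∧ valid): greatest fixpoint, start Z0 = {s0, s1, s2}, keep only states in Sat with every successor in Z. Z1 = {s0}; fixed.
Sat(AG (empty ∧ valid)) = {s0}
s0 ∈ Sat(AG (empty ∧ valid)) = {s0}, so the formula holds at s0.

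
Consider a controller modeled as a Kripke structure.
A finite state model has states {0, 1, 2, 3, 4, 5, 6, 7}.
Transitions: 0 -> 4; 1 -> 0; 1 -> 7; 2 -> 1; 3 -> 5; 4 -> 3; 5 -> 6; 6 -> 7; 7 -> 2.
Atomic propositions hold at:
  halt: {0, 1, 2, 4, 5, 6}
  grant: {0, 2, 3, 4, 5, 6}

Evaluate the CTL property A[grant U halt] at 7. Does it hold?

No

A[grant U halt]: least fixpoint, start Z0 = Sat(halt) = {0, 1, 2, 4, 5, 6}, add states in Sat(grant) with every successor in Z. Z1 = {0, 1, 2, 3, 4, 5, 6}; fixed.
Sat(A[grant U halt]) = {0, 1, 2, 3, 4, 5, 6}
7 ∉ Sat(A[grant U halt]) = {0, 1, 2, 3, 4, 5, 6}, so the formula does not hold at 7.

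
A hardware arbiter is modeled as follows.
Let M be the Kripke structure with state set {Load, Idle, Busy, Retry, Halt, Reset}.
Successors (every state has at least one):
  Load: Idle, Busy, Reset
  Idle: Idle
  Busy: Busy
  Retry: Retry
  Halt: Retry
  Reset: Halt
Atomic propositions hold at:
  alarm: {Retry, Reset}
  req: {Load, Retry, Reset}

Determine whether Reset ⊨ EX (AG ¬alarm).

Sat(¬alarm) = {Load, Idle, Busy, Halt}
AG ¬alarm: greatest fixpoint, start Z0 = {Load, Idle, Busy, Halt}, keep only states in Sat with every successor in Z. Z1 = {Idle, Busy}; fixed.
Sat(AG ¬alarm) = {Idle, Busy}
Sat(EX (AG ¬alarm)) = {s : some successor in {Idle, Busy}} = {Load, Idle, Busy}
Reset ∉ Sat(EX (AG ¬alarm)) = {Load, Idle, Busy}, so the formula does not hold at Reset.

No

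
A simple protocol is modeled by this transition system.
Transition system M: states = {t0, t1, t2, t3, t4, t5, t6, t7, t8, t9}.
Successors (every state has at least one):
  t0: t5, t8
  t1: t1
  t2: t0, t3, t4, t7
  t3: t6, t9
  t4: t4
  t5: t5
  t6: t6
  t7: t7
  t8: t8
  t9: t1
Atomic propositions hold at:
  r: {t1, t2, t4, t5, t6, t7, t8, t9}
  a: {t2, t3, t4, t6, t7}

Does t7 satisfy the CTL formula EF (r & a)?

Yes

Sat(r & a) = {t2, t4, t6, t7}
EF (r & a): least fixpoint, start Z0 = {t2, t4, t6, t7}, add states with some successor in Z. Z1 = {t2, t3, t4, t6, t7}; fixed.
Sat(EF (r & a)) = {t2, t3, t4, t6, t7}
t7 ∈ Sat(EF (r & a)) = {t2, t3, t4, t6, t7}, so the formula holds at t7.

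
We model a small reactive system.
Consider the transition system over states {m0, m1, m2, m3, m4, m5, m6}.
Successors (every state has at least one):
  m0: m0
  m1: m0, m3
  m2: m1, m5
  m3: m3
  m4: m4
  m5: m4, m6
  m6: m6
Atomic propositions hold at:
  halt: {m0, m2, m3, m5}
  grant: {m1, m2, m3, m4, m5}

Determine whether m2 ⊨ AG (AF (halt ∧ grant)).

Sat(halt ∧ grant) = {m2, m3, m5}
AF (halt ∧ grant): least fixpoint, start Z0 = {m2, m3, m5}, add states with every successor in Z. Already a fixed point.
Sat(AF (halt ∧ grant)) = {m2, m3, m5}
AG (AF (halt ∧ grant)): greatest fixpoint, start Z0 = {m2, m3, m5}, keep only states in Sat with every successor in Z. Z1 = {m3}; fixed.
Sat(AG (AF (halt ∧ grant))) = {m3}
m2 ∉ Sat(AG (AF (halt ∧ grant))) = {m3}, so the formula does not hold at m2.

No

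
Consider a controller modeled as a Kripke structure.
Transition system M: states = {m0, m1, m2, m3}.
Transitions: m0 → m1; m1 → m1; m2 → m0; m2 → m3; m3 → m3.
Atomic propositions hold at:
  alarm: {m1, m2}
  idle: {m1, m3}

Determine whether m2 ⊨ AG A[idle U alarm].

A[idle U alarm]: least fixpoint, start Z0 = Sat(alarm) = {m1, m2}, add states in Sat(idle) with every successor in Z. Already a fixed point.
Sat(A[idle U alarm]) = {m1, m2}
AG A[idle U alarm]: greatest fixpoint, start Z0 = {m1, m2}, keep only states in Sat with every successor in Z. Z1 = {m1}; fixed.
Sat(AG A[idle U alarm]) = {m1}
m2 ∉ Sat(AG A[idle U alarm]) = {m1}, so the formula does not hold at m2.

No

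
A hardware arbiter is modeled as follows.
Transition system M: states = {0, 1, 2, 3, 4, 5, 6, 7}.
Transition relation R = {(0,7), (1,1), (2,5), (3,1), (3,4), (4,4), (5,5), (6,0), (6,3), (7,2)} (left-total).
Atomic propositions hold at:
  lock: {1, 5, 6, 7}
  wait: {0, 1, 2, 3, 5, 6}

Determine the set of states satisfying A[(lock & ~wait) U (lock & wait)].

Sat(~wait) = {4, 7}
Sat(lock & ~wait) = {7}
Sat(lock & wait) = {1, 5, 6}
A[(lock & ~wait) U (lock & wait)]: least fixpoint, start Z0 = Sat((lock & wait)) = {1, 5, 6}, add states in Sat(lock & ~wait) with every successor in Z. Already a fixed point.
Sat(A[(lock & ~wait) U (lock & wait)]) = {1, 5, 6}

{1, 5, 6}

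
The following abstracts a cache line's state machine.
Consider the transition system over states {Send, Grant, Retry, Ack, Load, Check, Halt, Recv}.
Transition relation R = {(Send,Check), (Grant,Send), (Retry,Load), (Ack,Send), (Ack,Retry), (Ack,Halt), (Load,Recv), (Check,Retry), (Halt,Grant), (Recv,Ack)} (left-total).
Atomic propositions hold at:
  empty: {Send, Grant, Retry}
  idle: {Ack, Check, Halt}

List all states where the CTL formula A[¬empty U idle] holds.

{Ack, Load, Check, Halt, Recv}

Sat(¬empty) = {Ack, Load, Check, Halt, Recv}
A[¬empty U idle]: least fixpoint, start Z0 = Sat(idle) = {Ack, Check, Halt}, add states in Sat(¬empty) with every successor in Z. Z1 = {Ack, Check, Halt, Recv}; Z2 = {Ack, Load, Check, Halt, Recv}; fixed.
Sat(A[¬empty U idle]) = {Ack, Load, Check, Halt, Recv}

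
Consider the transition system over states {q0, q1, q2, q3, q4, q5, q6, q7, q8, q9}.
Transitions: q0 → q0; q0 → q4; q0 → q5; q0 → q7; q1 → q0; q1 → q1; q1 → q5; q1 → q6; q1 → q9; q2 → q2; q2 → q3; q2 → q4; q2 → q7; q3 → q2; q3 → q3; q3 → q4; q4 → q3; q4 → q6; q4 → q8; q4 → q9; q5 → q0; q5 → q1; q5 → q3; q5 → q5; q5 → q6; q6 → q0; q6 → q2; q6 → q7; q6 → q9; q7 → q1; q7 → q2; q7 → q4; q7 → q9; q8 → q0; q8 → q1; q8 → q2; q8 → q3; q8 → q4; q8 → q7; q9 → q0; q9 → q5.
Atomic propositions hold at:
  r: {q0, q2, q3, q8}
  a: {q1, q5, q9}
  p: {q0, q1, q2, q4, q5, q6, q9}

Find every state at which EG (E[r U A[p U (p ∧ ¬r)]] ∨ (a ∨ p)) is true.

Sat(¬r) = {q1, q4, q5, q6, q7, q9}
Sat(p ∧ ¬r) = {q1, q4, q5, q6, q9}
A[p U (p ∧ ¬r)]: least fixpoint, start Z0 = Sat((p ∧ ¬r)) = {q1, q4, q5, q6, q9}, add states in Sat(p) with every successor in Z. Already a fixed point.
Sat(A[p U (p ∧ ¬r)]) = {q1, q4, q5, q6, q9}
E[r U A[p U (p ∧ ¬r)]]: least fixpoint, start Z0 = Sat(A[p U (p ∧ ¬r)]) = {q1, q4, q5, q6, q9}, add states in Sat(r) with some successor in Z. Z1 = {q0, q1, q2, q3, q4, q5, q6, q8, q9}; fixed.
Sat(E[r U A[p U (p ∧ ¬r)]]) = {q0, q1, q2, q3, q4, q5, q6, q8, q9}
Sat(a ∨ p) = {q0, q1, q2, q4, q5, q6, q9}
Sat(E[r U A[p U (p ∧ ¬r)]] ∨ (a ∨ p)) = {q0, q1, q2, q3, q4, q5, q6, q8, q9}
EG (E[r U A[p U (p ∧ ¬r)]] ∨ (a ∨ p)): greatest fixpoint, start Z0 = {q0, q1, q2, q3, q4, q5, q6, q8, q9}, keep only states in Sat with some successor in Z. Already a fixed point.
Sat(EG (E[r U A[p U (p ∧ ¬r)]] ∨ (a ∨ p))) = {q0, q1, q2, q3, q4, q5, q6, q8, q9}

{q0, q1, q2, q3, q4, q5, q6, q8, q9}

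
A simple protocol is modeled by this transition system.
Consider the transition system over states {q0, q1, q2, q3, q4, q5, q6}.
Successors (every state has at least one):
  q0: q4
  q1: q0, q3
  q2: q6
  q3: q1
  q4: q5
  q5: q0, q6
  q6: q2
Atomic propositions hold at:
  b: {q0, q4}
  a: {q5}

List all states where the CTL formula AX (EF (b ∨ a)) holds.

{q0, q1, q3, q4}

Sat(b ∨ a) = {q0, q4, q5}
EF (b ∨ a): least fixpoint, start Z0 = {q0, q4, q5}, add states with some successor in Z. Z1 = {q0, q1, q4, q5}; Z2 = {q0, q1, q3, q4, q5}; fixed.
Sat(EF (b ∨ a)) = {q0, q1, q3, q4, q5}
Sat(AX (EF (b ∨ a))) = {s : every successor in {q0, q1, q3, q4, q5}} = {q0, q1, q3, q4}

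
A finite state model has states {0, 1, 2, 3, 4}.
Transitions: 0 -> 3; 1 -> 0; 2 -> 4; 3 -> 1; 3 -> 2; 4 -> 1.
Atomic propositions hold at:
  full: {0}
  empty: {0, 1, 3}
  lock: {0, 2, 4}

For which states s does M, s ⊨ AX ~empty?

{2}

Sat(~empty) = {2, 4}
Sat(AX ~empty) = {s : every successor in {2, 4}} = {2}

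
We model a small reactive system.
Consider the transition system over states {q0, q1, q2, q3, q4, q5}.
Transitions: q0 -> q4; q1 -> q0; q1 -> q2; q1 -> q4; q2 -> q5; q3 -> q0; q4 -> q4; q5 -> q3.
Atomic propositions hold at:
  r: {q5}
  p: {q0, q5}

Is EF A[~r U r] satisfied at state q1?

Sat(~r) = {q0, q1, q2, q3, q4}
A[~r U r]: least fixpoint, start Z0 = Sat(r) = {q5}, add states in Sat(~r) with every successor in Z. Z1 = {q2, q5}; fixed.
Sat(A[~r U r]) = {q2, q5}
EF A[~r U r]: least fixpoint, start Z0 = {q2, q5}, add states with some successor in Z. Z1 = {q1, q2, q5}; fixed.
Sat(EF A[~r U r]) = {q1, q2, q5}
q1 ∈ Sat(EF A[~r U r]) = {q1, q2, q5}, so the formula holds at q1.

Yes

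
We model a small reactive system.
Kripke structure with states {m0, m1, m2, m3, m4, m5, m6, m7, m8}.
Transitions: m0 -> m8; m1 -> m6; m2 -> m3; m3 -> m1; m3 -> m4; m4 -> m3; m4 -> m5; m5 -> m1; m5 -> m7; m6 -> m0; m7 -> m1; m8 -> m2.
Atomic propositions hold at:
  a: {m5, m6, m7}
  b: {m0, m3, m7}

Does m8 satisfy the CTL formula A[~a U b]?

Yes

Sat(~a) = {m0, m1, m2, m3, m4, m8}
A[~a U b]: least fixpoint, start Z0 = Sat(b) = {m0, m3, m7}, add states in Sat(~a) with every successor in Z. Z1 = {m0, m2, m3, m7}; Z2 = {m0, m2, m3, m7, m8}; fixed.
Sat(A[~a U b]) = {m0, m2, m3, m7, m8}
m8 ∈ Sat(A[~a U b]) = {m0, m2, m3, m7, m8}, so the formula holds at m8.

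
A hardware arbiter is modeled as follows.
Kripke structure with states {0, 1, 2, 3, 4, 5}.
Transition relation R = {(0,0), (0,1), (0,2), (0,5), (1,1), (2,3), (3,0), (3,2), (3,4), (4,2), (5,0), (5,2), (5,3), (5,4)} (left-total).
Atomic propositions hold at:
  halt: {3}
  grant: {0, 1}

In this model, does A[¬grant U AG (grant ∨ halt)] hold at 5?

Sat(¬grant) = {2, 3, 4, 5}
Sat(grant ∨ halt) = {0, 1, 3}
AG (grant ∨ halt): greatest fixpoint, start Z0 = {0, 1, 3}, keep only states in Sat with every successor in Z. Z1 = {1}; fixed.
Sat(AG (grant ∨ halt)) = {1}
A[¬grant U AG (grant ∨ halt)]: least fixpoint, start Z0 = Sat(AG (grant ∨ halt)) = {1}, add states in Sat(¬grant) with every successor in Z. Already a fixed point.
Sat(A[¬grant U AG (grant ∨ halt)]) = {1}
5 ∉ Sat(A[¬grant U AG (grant ∨ halt)]) = {1}, so the formula does not hold at 5.

No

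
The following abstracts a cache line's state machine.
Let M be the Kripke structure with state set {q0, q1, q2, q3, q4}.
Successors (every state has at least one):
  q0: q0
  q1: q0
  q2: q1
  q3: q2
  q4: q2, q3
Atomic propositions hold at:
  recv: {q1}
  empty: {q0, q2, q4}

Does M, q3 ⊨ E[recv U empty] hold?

E[recv U empty]: least fixpoint, start Z0 = Sat(empty) = {q0, q2, q4}, add states in Sat(recv) with some successor in Z. Z1 = {q0, q1, q2, q4}; fixed.
Sat(E[recv U empty]) = {q0, q1, q2, q4}
q3 ∉ Sat(E[recv U empty]) = {q0, q1, q2, q4}, so the formula does not hold at q3.

No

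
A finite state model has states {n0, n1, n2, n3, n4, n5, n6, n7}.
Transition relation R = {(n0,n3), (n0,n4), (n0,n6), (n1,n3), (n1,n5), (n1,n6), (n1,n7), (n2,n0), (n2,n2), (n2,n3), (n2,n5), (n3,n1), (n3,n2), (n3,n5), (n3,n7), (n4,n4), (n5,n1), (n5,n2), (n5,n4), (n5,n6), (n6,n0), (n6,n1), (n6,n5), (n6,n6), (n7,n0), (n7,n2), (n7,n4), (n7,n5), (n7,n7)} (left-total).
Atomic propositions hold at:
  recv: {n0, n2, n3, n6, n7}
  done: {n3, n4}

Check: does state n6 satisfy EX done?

Sat(EX done) = {s : some successor in {n3, n4}} = {n0, n1, n2, n4, n5, n7}
n6 ∉ Sat(EX done) = {n0, n1, n2, n4, n5, n7}, so the formula does not hold at n6.

No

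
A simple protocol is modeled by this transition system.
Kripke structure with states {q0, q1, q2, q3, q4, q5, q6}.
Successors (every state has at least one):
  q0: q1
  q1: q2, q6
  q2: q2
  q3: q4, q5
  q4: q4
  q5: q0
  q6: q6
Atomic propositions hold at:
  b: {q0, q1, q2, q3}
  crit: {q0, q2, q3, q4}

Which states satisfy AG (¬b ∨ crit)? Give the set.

Sat(¬b) = {q4, q5, q6}
Sat(¬b ∨ crit) = {q0, q2, q3, q4, q5, q6}
AG (¬b ∨ crit): greatest fixpoint, start Z0 = {q0, q2, q3, q4, q5, q6}, keep only states in Sat with every successor in Z. Z1 = {q2, q3, q4, q5, q6}; Z2 = {q2, q3, q4, q6}; Z3 = {q2, q4, q6}; fixed.
Sat(AG (¬b ∨ crit)) = {q2, q4, q6}

{q2, q4, q6}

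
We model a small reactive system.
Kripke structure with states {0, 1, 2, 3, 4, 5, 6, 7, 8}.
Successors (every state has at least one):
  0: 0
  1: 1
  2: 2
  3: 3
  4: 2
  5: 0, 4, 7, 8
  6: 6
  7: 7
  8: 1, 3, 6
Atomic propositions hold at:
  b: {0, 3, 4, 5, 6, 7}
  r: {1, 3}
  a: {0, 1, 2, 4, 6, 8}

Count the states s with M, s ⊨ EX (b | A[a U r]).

A[a U r]: least fixpoint, start Z0 = Sat(r) = {1, 3}, add states in Sat(a) with every successor in Z. Already a fixed point.
Sat(A[a U r]) = {1, 3}
Sat(b | A[a U r]) = {0, 1, 3, 4, 5, 6, 7}
Sat(EX (b | A[a U r])) = {s : some successor in {0, 1, 3, 4, 5, 6, 7}} = {0, 1, 3, 5, 6, 7, 8}
|Sat(EX (b | A[a U r]))| = |{0, 1, 3, 5, 6, 7, 8}| = 7.

7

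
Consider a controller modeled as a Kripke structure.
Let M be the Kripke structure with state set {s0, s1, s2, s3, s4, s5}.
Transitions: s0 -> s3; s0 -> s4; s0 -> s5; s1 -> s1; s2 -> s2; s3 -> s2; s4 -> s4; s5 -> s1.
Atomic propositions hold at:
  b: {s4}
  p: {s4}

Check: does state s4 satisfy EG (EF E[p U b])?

Yes

E[p U b]: least fixpoint, start Z0 = Sat(b) = {s4}, add states in Sat(p) with some successor in Z. Already a fixed point.
Sat(E[p U b]) = {s4}
EF E[p U b]: least fixpoint, start Z0 = {s4}, add states with some successor in Z. Z1 = {s0, s4}; fixed.
Sat(EF E[p U b]) = {s0, s4}
EG (EF E[p U b]): greatest fixpoint, start Z0 = {s0, s4}, keep only states in Sat with some successor in Z. Already a fixed point.
Sat(EG (EF E[p U b])) = {s0, s4}
s4 ∈ Sat(EG (EF E[p U b])) = {s0, s4}, so the formula holds at s4.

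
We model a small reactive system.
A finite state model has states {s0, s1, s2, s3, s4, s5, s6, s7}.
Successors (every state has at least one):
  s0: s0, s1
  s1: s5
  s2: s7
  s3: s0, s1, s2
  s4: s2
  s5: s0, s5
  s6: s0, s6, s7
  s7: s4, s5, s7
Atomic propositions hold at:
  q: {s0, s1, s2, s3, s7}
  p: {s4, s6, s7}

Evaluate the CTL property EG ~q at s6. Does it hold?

Sat(~q) = {s4, s5, s6}
EG ~q: greatest fixpoint, start Z0 = {s4, s5, s6}, keep only states in Sat with some successor in Z. Z1 = {s5, s6}; fixed.
Sat(EG ~q) = {s5, s6}
s6 ∈ Sat(EG ~q) = {s5, s6}, so the formula holds at s6.

Yes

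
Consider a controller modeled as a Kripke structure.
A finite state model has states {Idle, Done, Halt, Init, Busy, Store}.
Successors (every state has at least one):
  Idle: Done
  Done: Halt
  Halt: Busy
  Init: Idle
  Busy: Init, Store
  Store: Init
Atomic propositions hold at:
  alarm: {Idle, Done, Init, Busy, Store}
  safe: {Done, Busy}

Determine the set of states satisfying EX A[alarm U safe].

{Idle, Halt, Init, Busy, Store}

A[alarm U safe]: least fixpoint, start Z0 = Sat(safe) = {Done, Busy}, add states in Sat(alarm) with every successor in Z. Z1 = {Idle, Done, Busy}; Z2 = {Idle, Done, Init, Busy}; Z3 = {Idle, Done, Init, Busy, Store}; fixed.
Sat(A[alarm U safe]) = {Idle, Done, Init, Busy, Store}
Sat(EX A[alarm U safe]) = {s : some successor in {Idle, Done, Init, Busy, Store}} = {Idle, Halt, Init, Busy, Store}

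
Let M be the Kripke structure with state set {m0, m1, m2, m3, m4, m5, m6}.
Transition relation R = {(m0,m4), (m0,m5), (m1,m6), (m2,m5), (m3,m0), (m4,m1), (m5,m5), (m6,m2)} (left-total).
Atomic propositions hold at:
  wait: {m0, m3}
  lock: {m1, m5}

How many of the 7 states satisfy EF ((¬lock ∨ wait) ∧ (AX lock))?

6

Sat(¬lock) = {m0, m2, m3, m4, m6}
Sat(¬lock ∨ wait) = {m0, m2, m3, m4, m6}
Sat(AX lock) = {s : every successor in {m1, m5}} = {m2, m4, m5}
Sat((¬lock ∨ wait) ∧ (AX lock)) = {m2, m4}
EF ((¬lock ∨ wait) ∧ (AX lock)): least fixpoint, start Z0 = {m2, m4}, add states with some successor in Z. Z1 = {m0, m2, m4, m6}; Z2 = {m0, m1, m2, m3, m4, m6}; fixed.
Sat(EF ((¬lock ∨ wait) ∧ (AX lock))) = {m0, m1, m2, m3, m4, m6}
|Sat(EF ((¬lock ∨ wait) ∧ (AX lock)))| = |{m0, m1, m2, m3, m4, m6}| = 6.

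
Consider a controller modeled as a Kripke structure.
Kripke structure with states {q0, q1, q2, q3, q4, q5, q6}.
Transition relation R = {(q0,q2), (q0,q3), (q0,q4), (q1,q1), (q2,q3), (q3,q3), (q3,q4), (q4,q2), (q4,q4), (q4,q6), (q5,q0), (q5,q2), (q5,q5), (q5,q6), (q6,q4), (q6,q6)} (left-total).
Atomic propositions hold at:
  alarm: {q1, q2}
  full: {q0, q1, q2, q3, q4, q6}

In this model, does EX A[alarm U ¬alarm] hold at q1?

Sat(¬alarm) = {q0, q3, q4, q5, q6}
A[alarm U ¬alarm]: least fixpoint, start Z0 = Sat(¬alarm) = {q0, q3, q4, q5, q6}, add states in Sat(alarm) with every successor in Z. Z1 = {q0, q2, q3, q4, q5, q6}; fixed.
Sat(A[alarm U ¬alarm]) = {q0, q2, q3, q4, q5, q6}
Sat(EX A[alarm U ¬alarm]) = {s : some successor in {q0, q2, q3, q4, q5, q6}} = {q0, q2, q3, q4, q5, q6}
q1 ∉ Sat(EX A[alarm U ¬alarm]) = {q0, q2, q3, q4, q5, q6}, so the formula does not hold at q1.

No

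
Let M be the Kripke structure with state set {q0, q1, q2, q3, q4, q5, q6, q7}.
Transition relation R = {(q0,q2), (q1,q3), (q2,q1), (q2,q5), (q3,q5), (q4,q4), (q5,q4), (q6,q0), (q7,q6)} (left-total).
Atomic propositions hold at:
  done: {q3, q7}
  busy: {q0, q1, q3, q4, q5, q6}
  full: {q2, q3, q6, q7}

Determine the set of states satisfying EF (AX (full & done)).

{q0, q1, q2, q6, q7}

Sat(full & done) = {q3, q7}
Sat(AX (full & done)) = {s : every successor in {q3, q7}} = {q1}
EF (AX (full & done)): least fixpoint, start Z0 = {q1}, add states with some successor in Z. Z1 = {q1, q2}; Z2 = {q0, q1, q2}; Z3 = {q0, q1, q2, q6}; Z4 = {q0, q1, q2, q6, q7}; fixed.
Sat(EF (AX (full & done))) = {q0, q1, q2, q6, q7}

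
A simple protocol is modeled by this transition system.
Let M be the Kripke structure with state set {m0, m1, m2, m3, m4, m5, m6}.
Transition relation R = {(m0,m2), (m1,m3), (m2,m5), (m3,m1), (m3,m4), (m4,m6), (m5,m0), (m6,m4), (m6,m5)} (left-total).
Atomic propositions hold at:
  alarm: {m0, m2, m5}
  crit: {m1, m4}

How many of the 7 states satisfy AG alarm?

3

AG alarm: greatest fixpoint, start Z0 = {m0, m2, m5}, keep only states in Sat with every successor in Z. Already a fixed point.
Sat(AG alarm) = {m0, m2, m5}
|Sat(AG alarm)| = |{m0, m2, m5}| = 3.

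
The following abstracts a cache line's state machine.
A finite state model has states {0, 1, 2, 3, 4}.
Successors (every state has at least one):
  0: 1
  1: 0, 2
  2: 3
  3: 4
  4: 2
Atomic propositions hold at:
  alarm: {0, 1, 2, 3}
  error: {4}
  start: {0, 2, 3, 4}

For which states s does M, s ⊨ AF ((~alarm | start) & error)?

Sat(~alarm) = {4}
Sat(~alarm | start) = {0, 2, 3, 4}
Sat((~alarm | start) & error) = {4}
AF ((~alarm | start) & error): least fixpoint, start Z0 = {4}, add states with every successor in Z. Z1 = {3, 4}; Z2 = {2, 3, 4}; fixed.
Sat(AF ((~alarm | start) & error)) = {2, 3, 4}

{2, 3, 4}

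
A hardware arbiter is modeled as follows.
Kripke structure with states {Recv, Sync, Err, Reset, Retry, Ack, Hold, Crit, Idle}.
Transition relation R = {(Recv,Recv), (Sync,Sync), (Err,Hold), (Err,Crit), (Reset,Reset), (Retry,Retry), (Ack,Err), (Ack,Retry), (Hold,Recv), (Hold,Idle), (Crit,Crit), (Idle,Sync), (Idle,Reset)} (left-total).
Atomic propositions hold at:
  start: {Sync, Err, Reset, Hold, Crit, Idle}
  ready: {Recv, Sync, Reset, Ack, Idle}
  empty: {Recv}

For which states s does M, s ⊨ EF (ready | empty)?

Sat(ready | empty) = {Recv, Sync, Reset, Ack, Idle}
EF (ready | empty): least fixpoint, start Z0 = {Recv, Sync, Reset, Ack, Idle}, add states with some successor in Z. Z1 = {Recv, Sync, Reset, Ack, Hold, Idle}; Z2 = {Recv, Sync, Err, Reset, Ack, Hold, Idle}; fixed.
Sat(EF (ready | empty)) = {Recv, Sync, Err, Reset, Ack, Hold, Idle}

{Recv, Sync, Err, Reset, Ack, Hold, Idle}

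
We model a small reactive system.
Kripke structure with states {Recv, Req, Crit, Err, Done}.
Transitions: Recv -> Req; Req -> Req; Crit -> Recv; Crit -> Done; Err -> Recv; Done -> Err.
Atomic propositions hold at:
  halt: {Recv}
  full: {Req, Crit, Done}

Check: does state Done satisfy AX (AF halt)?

Yes

AF halt: least fixpoint, start Z0 = {Recv}, add states with every successor in Z. Z1 = {Recv, Err}; Z2 = {Recv, Err, Done}; Z3 = {Recv, Crit, Err, Done}; fixed.
Sat(AF halt) = {Recv, Crit, Err, Done}
Sat(AX (AF halt)) = {s : every successor in {Recv, Crit, Err, Done}} = {Crit, Err, Done}
Done ∈ Sat(AX (AF halt)) = {Crit, Err, Done}, so the formula holds at Done.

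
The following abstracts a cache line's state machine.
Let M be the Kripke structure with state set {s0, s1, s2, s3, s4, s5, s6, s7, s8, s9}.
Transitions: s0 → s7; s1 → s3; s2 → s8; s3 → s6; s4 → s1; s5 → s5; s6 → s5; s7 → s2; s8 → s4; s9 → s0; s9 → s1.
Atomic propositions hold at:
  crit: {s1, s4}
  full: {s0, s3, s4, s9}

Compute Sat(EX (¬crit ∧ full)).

{s1, s9}

Sat(¬crit) = {s0, s2, s3, s5, s6, s7, s8, s9}
Sat(¬crit ∧ full) = {s0, s3, s9}
Sat(EX (¬crit ∧ full)) = {s : some successor in {s0, s3, s9}} = {s1, s9}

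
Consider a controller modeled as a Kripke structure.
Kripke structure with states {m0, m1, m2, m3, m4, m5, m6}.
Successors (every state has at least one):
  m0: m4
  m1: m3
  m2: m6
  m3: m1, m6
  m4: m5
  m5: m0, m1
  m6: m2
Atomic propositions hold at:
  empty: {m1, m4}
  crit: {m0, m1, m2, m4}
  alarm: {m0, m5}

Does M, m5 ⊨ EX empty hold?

Sat(EX empty) = {s : some successor in {m1, m4}} = {m0, m3, m5}
m5 ∈ Sat(EX empty) = {m0, m3, m5}, so the formula holds at m5.

Yes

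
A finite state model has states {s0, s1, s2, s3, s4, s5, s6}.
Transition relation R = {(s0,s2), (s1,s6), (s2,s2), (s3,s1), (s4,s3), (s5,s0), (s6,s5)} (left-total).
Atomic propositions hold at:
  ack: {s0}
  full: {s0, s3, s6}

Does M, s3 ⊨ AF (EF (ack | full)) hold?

Yes

Sat(ack | full) = {s0, s3, s6}
EF (ack | full): least fixpoint, start Z0 = {s0, s3, s6}, add states with some successor in Z. Z1 = {s0, s1, s3, s4, s5, s6}; fixed.
Sat(EF (ack | full)) = {s0, s1, s3, s4, s5, s6}
AF (EF (ack | full)): least fixpoint, start Z0 = {s0, s1, s3, s4, s5, s6}, add states with every successor in Z. Already a fixed point.
Sat(AF (EF (ack | full))) = {s0, s1, s3, s4, s5, s6}
s3 ∈ Sat(AF (EF (ack | full))) = {s0, s1, s3, s4, s5, s6}, so the formula holds at s3.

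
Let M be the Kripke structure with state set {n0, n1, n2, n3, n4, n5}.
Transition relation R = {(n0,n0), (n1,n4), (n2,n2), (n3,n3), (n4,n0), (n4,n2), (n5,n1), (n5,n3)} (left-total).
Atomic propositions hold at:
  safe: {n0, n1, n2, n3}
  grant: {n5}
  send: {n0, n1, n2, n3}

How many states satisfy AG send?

3

AG send: greatest fixpoint, start Z0 = {n0, n1, n2, n3}, keep only states in Sat with every successor in Z. Z1 = {n0, n2, n3}; fixed.
Sat(AG send) = {n0, n2, n3}
|Sat(AG send)| = |{n0, n2, n3}| = 3.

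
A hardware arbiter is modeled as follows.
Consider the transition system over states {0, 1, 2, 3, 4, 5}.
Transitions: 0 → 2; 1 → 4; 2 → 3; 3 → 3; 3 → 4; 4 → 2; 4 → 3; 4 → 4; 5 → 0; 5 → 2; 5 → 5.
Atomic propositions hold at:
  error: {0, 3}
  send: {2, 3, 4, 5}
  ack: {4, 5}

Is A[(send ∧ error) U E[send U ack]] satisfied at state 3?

Yes

Sat(send ∧ error) = {3}
E[send U ack]: least fixpoint, start Z0 = Sat(ack) = {4, 5}, add states in Sat(send) with some successor in Z. Z1 = {3, 4, 5}; Z2 = {2, 3, 4, 5}; fixed.
Sat(E[send U ack]) = {2, 3, 4, 5}
A[(send ∧ error) U E[send U ack]]: least fixpoint, start Z0 = Sat(E[send U ack]) = {2, 3, 4, 5}, add states in Sat(send ∧ error) with every successor in Z. Already a fixed point.
Sat(A[(send ∧ error) U E[send U ack]]) = {2, 3, 4, 5}
3 ∈ Sat(A[(send ∧ error) U E[send U ack]]) = {2, 3, 4, 5}, so the formula holds at 3.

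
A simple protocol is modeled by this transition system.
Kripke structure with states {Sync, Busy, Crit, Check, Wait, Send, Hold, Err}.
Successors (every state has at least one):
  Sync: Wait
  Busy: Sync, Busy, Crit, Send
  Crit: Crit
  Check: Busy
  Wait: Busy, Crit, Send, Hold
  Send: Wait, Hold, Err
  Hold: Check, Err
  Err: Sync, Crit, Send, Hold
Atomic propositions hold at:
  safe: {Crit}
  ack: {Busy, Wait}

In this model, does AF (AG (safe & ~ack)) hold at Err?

No

Sat(~ack) = {Sync, Crit, Check, Send, Hold, Err}
Sat(safe & ~ack) = {Crit}
AG (safe & ~ack): greatest fixpoint, start Z0 = {Crit}, keep only states in Sat with every successor in Z. Already a fixed point.
Sat(AG (safe & ~ack)) = {Crit}
AF (AG (safe & ~ack)): least fixpoint, start Z0 = {Crit}, add states with every successor in Z. Already a fixed point.
Sat(AF (AG (safe & ~ack))) = {Crit}
Err ∉ Sat(AF (AG (safe & ~ack))) = {Crit}, so the formula does not hold at Err.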